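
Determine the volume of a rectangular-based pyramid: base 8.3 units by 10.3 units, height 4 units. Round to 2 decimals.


Shape: rectangular pyramid
Base: 8.3 units x 10.3 units, Height h = 4 units
Formula: V = (1/3) * base_area * h
base_area = 8.3 * 10.3 = 85.49
base_area * h = 85.49 * 4 = 341.96
V = 341.96 / 3
V = 113.99
113.99 units^3


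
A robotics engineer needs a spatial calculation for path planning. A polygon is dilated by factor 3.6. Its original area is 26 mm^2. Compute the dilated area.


Linear scale factor k = 3.6
Original area = 26 mm^2
Rule: under a linear scaling by k, areas scale by k^2.
k^2 = 3.6^2 = 12.96
New area = 26 * 12.96
New area = 336.96
336.96 mm^2


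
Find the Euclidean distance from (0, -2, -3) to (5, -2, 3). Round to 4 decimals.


3D distance between two points
P1 = (0, -2, -3), P2 = (5, -2, 3)
Formula: d = sqrt((x2-x1)^2 + (y2-y1)^2 + (z2-z1)^2)
dx = 5 - 0 = 5
dy = -2 - -2 = 0
dz = 3 - -3 = 6
dx^2 + dy^2 + dz^2 = 25 + 0 + 36 = 61
d = sqrt(61)
d = 7.8102
7.8102 units


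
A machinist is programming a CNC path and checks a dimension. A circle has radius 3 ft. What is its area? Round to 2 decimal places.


Shape: circle
Radius r = 3 ft
Formula: A = pi * r^2
r^2 = 3^2 = 9
A = pi * 9
A = 28.27
28.27 ft^2


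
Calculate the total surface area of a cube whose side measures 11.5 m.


Shape: cube
Side s = 11.5 m
A cube has 6 square faces.
Formula: SA = 6 * s^2
s^2 = 132.25
SA = 6 * 132.25
SA = 793.5
793.5 m^2


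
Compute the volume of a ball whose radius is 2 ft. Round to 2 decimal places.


Shape: sphere
Radius r = 2 ft
Formula: V = (4/3) * pi * r^3
r^3 = 8
(4/3) * 8 = 10.666667
V = 10.666667 * pi
V = 33.51
33.51 ft^3


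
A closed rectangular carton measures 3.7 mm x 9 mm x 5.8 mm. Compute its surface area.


Shape: rectangular prism
l = 3.7 mm, w = 9 mm, h = 5.8 mm
Formula: SA = 2(lw + lh + wh)
lw = 33.3, lh = 21.46, wh = 52.2
lw + lh + wh = 106.96
SA = 2 * 106.96
SA = 213.92
213.92 mm^2


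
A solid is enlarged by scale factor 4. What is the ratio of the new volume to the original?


Linear scale factor k = 4
Rule: under a linear scaling by k, volumes scale by k^3.
k^3 = 4 * 4 * 4
k^3 = 16 * 4
k^3 = 64
Volume scales by a factor of 64.
64 (dimensionless)


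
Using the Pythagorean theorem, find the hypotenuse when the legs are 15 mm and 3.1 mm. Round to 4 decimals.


Shape: right triangle
Legs a = 15 mm, b = 3.1 mm
Formula: c = sqrt(a^2 + b^2)
a^2 = 225, b^2 = 9.61
a^2 + b^2 = 234.61
c = sqrt(234.61)
c = 15.317
15.317 mm


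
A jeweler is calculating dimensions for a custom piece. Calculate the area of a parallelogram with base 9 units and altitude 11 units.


Shape: parallelogram
Base b = 9 units, Height h = 11 units
Formula: A = b * h
A = 9 * 11
A = 99
99 units^2


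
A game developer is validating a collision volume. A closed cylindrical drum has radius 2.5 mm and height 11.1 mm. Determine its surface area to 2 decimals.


Shape: closed cylinder
Radius r = 2.5 mm, Height h = 11.1 mm
Formula: SA = 2*pi*r^2 + 2*pi*r*h = 2*pi*r*(r + h)
r + h = 13.6
2 * r * (r + h) = 2 * 2.5 * 13.6 = 68
SA = 68 * pi
SA = 213.63
213.63 mm^2


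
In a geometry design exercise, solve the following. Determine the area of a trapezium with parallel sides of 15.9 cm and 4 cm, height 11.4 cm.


Shape: trapezoid
Parallel sides a = 15.9 cm, b = 4 cm; Height h = 11.4 cm
Formula: A = (a + b) * h / 2
a + b = 15.9 + 4 = 19.9
A = 19.9 * 11.4 / 2
A = 226.86 / 2
A = 113.43
113.43 cm^2


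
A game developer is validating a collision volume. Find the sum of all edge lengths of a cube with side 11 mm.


Shape: cube
Side s = 11 mm
A cube has 12 edges, all equal.
Formula: total edge length = 12 * s
Total = 12 * 11
Total = 132
132 mm


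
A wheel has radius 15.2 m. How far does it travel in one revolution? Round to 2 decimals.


Shape: circle
Radius r = 15.2 m
Formula: C = 2 * pi * r
C = 2 * pi * 15.2
C = 30.4 * pi
C = 95.5
95.5 m


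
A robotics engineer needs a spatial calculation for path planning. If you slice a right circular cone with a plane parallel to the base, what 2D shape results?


Solid: right circular cone
Cutting plane: parallel to the base
Visualize the intersection of the plane with the solid's surface.
The boundary of the cut region is a circle.
circle


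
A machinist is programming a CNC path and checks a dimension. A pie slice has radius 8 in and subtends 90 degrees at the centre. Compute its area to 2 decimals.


Shape: circular sector
Radius r = 8 in, Angle = 90 degrees
Formula: A = (angle/360) * pi * r^2
r^2 = 64
Fraction of circle = 90/360
A = (90/360) * pi * 64
A = 16 * pi
A = 50.27
50.27 in^2


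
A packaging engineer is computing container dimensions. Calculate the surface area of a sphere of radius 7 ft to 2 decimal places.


Shape: sphere
Radius r = 7 ft
Formula: SA = 4 * pi * r^2
r^2 = 49
SA = 4 * pi * 49
SA = 196 * pi
SA = 615.75
615.75 ft^2


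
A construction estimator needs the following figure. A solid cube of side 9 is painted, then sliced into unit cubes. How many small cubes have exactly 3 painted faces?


Large cube: 9 x 9 x 9, cut into unit cubes.
Cubes with 3 painted faces are at the corners. A cube always has 8 corners.
Count = 8
8 unit cubes


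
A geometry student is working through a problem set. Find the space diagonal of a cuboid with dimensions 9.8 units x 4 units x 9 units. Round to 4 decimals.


Shape: rectangular box (space diagonal)
l = 9.8 units, w = 4 units, h = 9 units
Visualize: the diagonal of the base, then a right triangle with that diagonal and the height.
Formula: d = sqrt(l^2 + w^2 + h^2)
l^2 + w^2 + h^2 = 96.04 + 16 + 81 = 193.04
d = sqrt(193.04)
d = 13.8939
13.8939 units


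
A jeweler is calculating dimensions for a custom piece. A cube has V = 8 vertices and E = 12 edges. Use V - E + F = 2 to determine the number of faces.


Polyhedron: cube
Euler's formula for convex polyhedra: V - E + F = 2
Given: V = 8 vertices and E = 12 edges
Solve for F:
F = 2 + E - V = 2 + 12 - 8 = 6
6 faces


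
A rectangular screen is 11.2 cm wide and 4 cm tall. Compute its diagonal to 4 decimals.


Shape: rectangle (diagonal via Pythagoras)
Sides: 11.2 cm and 4 cm
Formula: d = sqrt(l^2 + w^2)
l^2 = 125.44, w^2 = 16
l^2 + w^2 = 141.44
d = sqrt(141.44)
d = 11.8929
11.8929 cm


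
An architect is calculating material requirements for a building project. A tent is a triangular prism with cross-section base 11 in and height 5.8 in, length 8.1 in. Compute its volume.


Shape: triangular prism
Triangle base = 11 in, triangle height = 5.8 in, prism length L = 8.1 in
Formula: V = (1/2 * b * h_tri) * L
Cross-section area = 0.5 * 11 * 5.8 = 31.9
V = 31.9 * 8.1
V = 258.39
258.39 in^3


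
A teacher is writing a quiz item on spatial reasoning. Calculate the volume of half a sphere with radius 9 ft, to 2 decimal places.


Shape: hemisphere (half of a sphere)
Radius r = 9 ft
Formula: V = (1/2) * (4/3) * pi * r^3 = (2/3) * pi * r^3
r^3 = 729
(2/3) * 729 = 486
V = 486 * pi
V = 1526.81
1526.81 ft^3


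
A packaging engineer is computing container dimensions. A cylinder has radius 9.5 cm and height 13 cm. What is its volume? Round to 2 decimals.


Shape: cylinder
Radius r = 9.5 cm, Height h = 13 cm
Formula: V = pi * r^2 * h
r^2 = 90.25
V = pi * 90.25 * 13
V = 1173.25 * pi
V = 3685.87
3685.87 cm^3


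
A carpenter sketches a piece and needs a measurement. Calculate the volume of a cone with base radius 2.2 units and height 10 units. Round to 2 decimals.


Shape: cone
Radius r = 2.2 units, Height h = 10 units
Formula: V = (1/3) * pi * r^2 * h
r^2 = 4.84
pi * r^2 * h = pi * 4.84 * 10 = 48.4 * pi
V = 48.4 * pi / 3
V = 50.68
50.68 units^3


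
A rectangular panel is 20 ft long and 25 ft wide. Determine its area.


Shape: rectangle
Length l = 20 ft, Width w = 25 ft
Formula: A = l * w
A = 20 * 25
A = 500
500 ft^2


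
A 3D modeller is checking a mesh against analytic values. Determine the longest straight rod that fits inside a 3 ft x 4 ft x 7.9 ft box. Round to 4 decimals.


Shape: rectangular box (space diagonal)
l = 3 ft, w = 4 ft, h = 7.9 ft
Visualize: the diagonal of the base, then a right triangle with that diagonal and the height.
Formula: d = sqrt(l^2 + w^2 + h^2)
l^2 + w^2 + h^2 = 9 + 16 + 62.41 = 87.41
d = sqrt(87.41)
d = 9.3493
9.3493 ft


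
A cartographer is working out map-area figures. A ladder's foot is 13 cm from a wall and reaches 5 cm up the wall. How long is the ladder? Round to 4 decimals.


Shape: right triangle
Legs a = 13 cm, b = 5 cm
Formula: c = sqrt(a^2 + b^2)
a^2 = 169, b^2 = 25
a^2 + b^2 = 194
c = sqrt(194)
c = 13.9284
13.9284 cm


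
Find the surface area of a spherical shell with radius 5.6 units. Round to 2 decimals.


Shape: sphere
Radius r = 5.6 units
Formula: SA = 4 * pi * r^2
r^2 = 31.36
SA = 4 * pi * 31.36
SA = 125.44 * pi
SA = 394.08
394.08 units^2


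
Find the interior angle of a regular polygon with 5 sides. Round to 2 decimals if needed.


Shape: regular pentagon (5 sides)
Formula: interior angle = (n - 2) * 180 / n
(n - 2) = 3
(n - 2) * 180 = 540
angle = 540 / 5
angle = 108
108 degrees


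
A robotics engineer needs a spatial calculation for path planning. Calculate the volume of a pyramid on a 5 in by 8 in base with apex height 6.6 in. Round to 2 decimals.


Shape: rectangular pyramid
Base: 5 in x 8 in, Height h = 6.6 in
Formula: V = (1/3) * base_area * h
base_area = 5 * 8 = 40
base_area * h = 40 * 6.6 = 264
V = 264 / 3
V = 88
88 in^3


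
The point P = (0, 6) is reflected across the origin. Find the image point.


Transformation: reflection
Original point: (0, 6)
Rule for reflection through the origin: (x, y) -> (-x, -y)
Apply: (0, 6) -> (0, -6)
(0, -6)


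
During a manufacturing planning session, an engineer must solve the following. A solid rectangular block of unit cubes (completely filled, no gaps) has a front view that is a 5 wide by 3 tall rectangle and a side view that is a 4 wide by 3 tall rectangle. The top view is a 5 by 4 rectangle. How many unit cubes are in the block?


Orthographic views of a solid rectangular block:
Front view 5 x 3 -> length = 5, height = 3
Side view 4 x 3 -> width = 4, height = 3 (consistent)
Top view 5 x 4 -> confirms length = 5, width = 4
The block is 5 x 4 x 3.
Total unit cubes = 5 * 4 * 3 = 60
60 unit cubes


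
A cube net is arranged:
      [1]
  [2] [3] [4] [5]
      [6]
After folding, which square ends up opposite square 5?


Net: cross layout. Take square 3 as the base (bottom).
Fold the four squares in the horizontal row up around 3: 2 -> left, 4 -> right, 5 wraps to the top.
Fold 1 and 6 up from 3: 1 -> back, 6 -> front.
Opposite pairs are therefore: (1, 6), (2, 4), (3, 5).
Face 5 is opposite face 3.
face 3


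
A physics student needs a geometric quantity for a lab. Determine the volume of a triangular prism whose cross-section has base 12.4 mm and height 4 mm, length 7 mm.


Shape: triangular prism
Triangle base = 12.4 mm, triangle height = 4 mm, prism length L = 7 mm
Formula: V = (1/2 * b * h_tri) * L
Cross-section area = 0.5 * 12.4 * 4 = 24.8
V = 24.8 * 7
V = 173.6
173.6 mm^3


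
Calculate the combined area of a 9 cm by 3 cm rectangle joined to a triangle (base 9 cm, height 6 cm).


Composite shape: rectangle + triangle
Rectangle area = 9 * 3 = 27
Triangle area = 0.5 * 9 * 6 = 27
Total = 27 + 27
Total = 54
54 cm^2


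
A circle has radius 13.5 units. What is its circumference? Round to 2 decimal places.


Shape: circle
Radius r = 13.5 units
Formula: C = 2 * pi * r
C = 2 * pi * 13.5
C = 27 * pi
C = 84.82
84.82 units


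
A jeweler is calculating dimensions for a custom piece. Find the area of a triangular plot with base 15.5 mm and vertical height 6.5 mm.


Shape: triangle
Base b = 15.5 mm, Height h = 6.5 mm
Formula: A = (1/2) * b * h
A = 0.5 * 15.5 * 6.5
A = 0.5 * 100.75
A = 50.375
50.375 mm^2


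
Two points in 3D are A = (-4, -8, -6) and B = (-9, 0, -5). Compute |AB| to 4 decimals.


3D distance between two points
P1 = (-4, -8, -6), P2 = (-9, 0, -5)
Formula: d = sqrt((x2-x1)^2 + (y2-y1)^2 + (z2-z1)^2)
dx = -9 - -4 = -5
dy = 0 - -8 = 8
dz = -5 - -6 = 1
dx^2 + dy^2 + dz^2 = 25 + 64 + 1 = 90
d = sqrt(90)
d = 9.4868
9.4868 units


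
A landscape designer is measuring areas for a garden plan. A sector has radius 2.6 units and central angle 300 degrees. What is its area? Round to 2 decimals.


Shape: circular sector
Radius r = 2.6 units, Angle = 300 degrees
Formula: A = (angle/360) * pi * r^2
r^2 = 6.76
Fraction of circle = 300/360
A = (300/360) * pi * 6.76
A = 5.633333 * pi
A = 17.7
17.7 units^2


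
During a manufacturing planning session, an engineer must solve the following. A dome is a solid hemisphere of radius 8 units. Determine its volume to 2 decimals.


Shape: hemisphere (half of a sphere)
Radius r = 8 units
Formula: V = (1/2) * (4/3) * pi * r^3 = (2/3) * pi * r^3
r^3 = 512
(2/3) * 512 = 341.333333
V = 341.333333 * pi
V = 1072.33
1072.33 units^3


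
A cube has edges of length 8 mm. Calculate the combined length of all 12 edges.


Shape: cube
Side s = 8 mm
A cube has 12 edges, all equal.
Formula: total edge length = 12 * s
Total = 12 * 8
Total = 96
96 mm


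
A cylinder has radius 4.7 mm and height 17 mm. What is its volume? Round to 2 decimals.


Shape: cylinder
Radius r = 4.7 mm, Height h = 17 mm
Formula: V = pi * r^2 * h
r^2 = 22.09
V = pi * 22.09 * 17
V = 375.53 * pi
V = 1179.76
1179.76 mm^3


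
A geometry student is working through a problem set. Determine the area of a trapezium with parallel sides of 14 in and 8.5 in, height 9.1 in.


Shape: trapezoid
Parallel sides a = 14 in, b = 8.5 in; Height h = 9.1 in
Formula: A = (a + b) * h / 2
a + b = 14 + 8.5 = 22.5
A = 22.5 * 9.1 / 2
A = 204.75 / 2
A = 102.375
102.375 in^2


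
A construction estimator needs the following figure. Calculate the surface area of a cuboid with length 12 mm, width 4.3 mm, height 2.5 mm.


Shape: rectangular prism
l = 12 mm, w = 4.3 mm, h = 2.5 mm
Formula: SA = 2(lw + lh + wh)
lw = 51.6, lh = 30, wh = 10.75
lw + lh + wh = 92.35
SA = 2 * 92.35
SA = 184.7
184.7 mm^2


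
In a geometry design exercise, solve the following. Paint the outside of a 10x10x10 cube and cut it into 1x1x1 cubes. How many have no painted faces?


Large cube: 10 x 10 x 10, cut into unit cubes.
n = 10, so n - 2 = 8
Unpainted cubes form the interior (n - 2)^3 block.
(n - 2)^3 = 8^3 = 512
512 unit cubes


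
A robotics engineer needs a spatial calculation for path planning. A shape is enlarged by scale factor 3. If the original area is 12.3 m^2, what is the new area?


Linear scale factor k = 3
Original area = 12.3 m^2
Rule: under a linear scaling by k, areas scale by k^2.
k^2 = 3^2 = 9
New area = 12.3 * 9
New area = 110.7
110.7 m^2


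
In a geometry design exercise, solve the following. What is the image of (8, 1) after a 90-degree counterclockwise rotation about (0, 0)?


Transformation: rotation about the origin
Original point: (8, 1)
Rule for 90 deg counterclockwise: (x, y) -> (-y, x)
Apply: (8, 1) -> (-1, 8)
(-1, 8)


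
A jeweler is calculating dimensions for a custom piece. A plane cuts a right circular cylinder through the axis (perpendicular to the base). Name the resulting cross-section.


Solid: right circular cylinder
Cutting plane: through the axis (perpendicular to the base)
Visualize the intersection of the plane with the solid's surface.
The boundary of the cut region is a rectangle.
rectangle


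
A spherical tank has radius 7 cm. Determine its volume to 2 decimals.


Shape: sphere
Radius r = 7 cm
Formula: V = (4/3) * pi * r^3
r^3 = 343
(4/3) * 343 = 457.333333
V = 457.333333 * pi
V = 1436.76
1436.76 cm^3


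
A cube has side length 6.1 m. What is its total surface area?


Shape: cube
Side s = 6.1 m
A cube has 6 square faces.
Formula: SA = 6 * s^2
s^2 = 37.21
SA = 6 * 37.21
SA = 223.26
223.26 m^2


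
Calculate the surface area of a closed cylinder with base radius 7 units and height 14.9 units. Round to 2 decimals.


Shape: closed cylinder
Radius r = 7 units, Height h = 14.9 units
Formula: SA = 2*pi*r^2 + 2*pi*r*h = 2*pi*r*(r + h)
r + h = 21.9
2 * r * (r + h) = 2 * 7 * 21.9 = 306.6
SA = 306.6 * pi
SA = 963.21
963.21 units^2


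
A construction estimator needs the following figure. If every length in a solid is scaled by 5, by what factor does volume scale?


Linear scale factor k = 5
Rule: under a linear scaling by k, volumes scale by k^3.
k^3 = 5 * 5 * 5
k^3 = 25 * 5
k^3 = 125
Volume scales by a factor of 125.
125 (dimensionless)


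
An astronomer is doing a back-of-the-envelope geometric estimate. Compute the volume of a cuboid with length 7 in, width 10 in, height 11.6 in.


Shape: rectangular prism
l = 7 in, w = 10 in, h = 11.6 in
Formula: V = l * w * h
V = 7 * 10 * 11.6
V = 70 * 11.6
V = 812
812 in^3


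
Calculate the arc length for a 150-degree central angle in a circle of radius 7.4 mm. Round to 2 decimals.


Shape: circular arc
Radius r = 7.4 mm, Angle = 150 degrees
Formula: L = (angle/360) * 2 * pi * r
2 * pi * r = 14.8 * pi
L = (150/360) * 14.8 * pi
L = 6.166667 * pi
L = 19.37
19.37 mm


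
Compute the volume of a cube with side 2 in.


Shape: cube
Side s = 2 in
Formula: V = s^3
V = 2 * 2 * 2
V = 4 * 2
V = 8
8 in^3


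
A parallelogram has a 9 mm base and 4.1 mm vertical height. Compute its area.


Shape: parallelogram
Base b = 9 mm, Height h = 4.1 mm
Formula: A = b * h
A = 9 * 4.1
A = 36.9
36.9 mm^2


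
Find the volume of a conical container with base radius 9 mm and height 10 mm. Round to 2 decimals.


Shape: cone
Radius r = 9 mm, Height h = 10 mm
Formula: V = (1/3) * pi * r^2 * h
r^2 = 81
pi * r^2 * h = pi * 81 * 10 = 810 * pi
V = 810 * pi / 3
V = 848.23
848.23 mm^3


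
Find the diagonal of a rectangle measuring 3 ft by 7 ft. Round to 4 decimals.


Shape: rectangle (diagonal via Pythagoras)
Sides: 3 ft and 7 ft
Formula: d = sqrt(l^2 + w^2)
l^2 = 9, w^2 = 49
l^2 + w^2 = 58
d = sqrt(58)
d = 7.6158
7.6158 ft


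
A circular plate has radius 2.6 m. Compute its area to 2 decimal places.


Shape: circle
Radius r = 2.6 m
Formula: A = pi * r^2
r^2 = 2.6^2 = 6.76
A = pi * 6.76
A = 21.24
21.24 m^2


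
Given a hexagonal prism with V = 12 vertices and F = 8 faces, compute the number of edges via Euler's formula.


Polyhedron: hexagonal prism
Euler's formula for convex polyhedra: V - E + F = 2
Given: V = 12 vertices and F = 8 faces
Solve for E:
E = V + F - 2 = 12 + 8 - 2 = 18
18 edges


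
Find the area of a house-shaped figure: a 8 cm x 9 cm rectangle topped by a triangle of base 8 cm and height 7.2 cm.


Composite shape: rectangle + triangle
Rectangle area = 8 * 9 = 72
Triangle area = 0.5 * 8 * 7.2 = 28.8
Total = 72 + 28.8
Total = 100.8
100.8 cm^2


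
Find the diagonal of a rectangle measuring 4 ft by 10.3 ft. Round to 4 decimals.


Shape: rectangle (diagonal via Pythagoras)
Sides: 4 ft and 10.3 ft
Formula: d = sqrt(l^2 + w^2)
l^2 = 16, w^2 = 106.09
l^2 + w^2 = 122.09
d = sqrt(122.09)
d = 11.0494
11.0494 ft


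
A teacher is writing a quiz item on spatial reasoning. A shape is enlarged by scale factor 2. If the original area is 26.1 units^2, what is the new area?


Linear scale factor k = 2
Original area = 26.1 units^2
Rule: under a linear scaling by k, areas scale by k^2.
k^2 = 2^2 = 4
New area = 26.1 * 4
New area = 104.4
104.4 units^2


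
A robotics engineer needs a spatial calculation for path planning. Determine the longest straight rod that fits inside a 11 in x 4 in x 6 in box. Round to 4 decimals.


Shape: rectangular box (space diagonal)
l = 11 in, w = 4 in, h = 6 in
Visualize: the diagonal of the base, then a right triangle with that diagonal and the height.
Formula: d = sqrt(l^2 + w^2 + h^2)
l^2 + w^2 + h^2 = 121 + 16 + 36 = 173
d = sqrt(173)
d = 13.1529
13.1529 in


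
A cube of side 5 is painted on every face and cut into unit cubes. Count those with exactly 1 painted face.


Large cube: 5 x 5 x 5, cut into unit cubes.
n = 5, so n - 2 = 3
Cubes with 1 painted face lie in the interior of each face.
A cube has 6 faces; each contributes (n - 2)^2 = 9 such cubes.
Count = 6 * 9 = 54
54 unit cubes


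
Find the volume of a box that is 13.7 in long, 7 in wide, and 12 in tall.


Shape: rectangular prism
l = 13.7 in, w = 7 in, h = 12 in
Formula: V = l * w * h
V = 13.7 * 7 * 12
V = 95.9 * 12
V = 1150.8
1150.8 in^3


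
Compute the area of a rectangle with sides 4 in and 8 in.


Shape: rectangle
Length l = 4 in, Width w = 8 in
Formula: A = l * w
A = 4 * 8
A = 32
32 in^2


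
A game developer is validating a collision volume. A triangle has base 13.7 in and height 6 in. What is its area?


Shape: triangle
Base b = 13.7 in, Height h = 6 in
Formula: A = (1/2) * b * h
A = 0.5 * 13.7 * 6
A = 0.5 * 82.2
A = 41.1
41.1 in^2


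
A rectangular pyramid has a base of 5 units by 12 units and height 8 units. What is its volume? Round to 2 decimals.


Shape: rectangular pyramid
Base: 5 units x 12 units, Height h = 8 units
Formula: V = (1/3) * base_area * h
base_area = 5 * 12 = 60
base_area * h = 60 * 8 = 480
V = 480 / 3
V = 160
160 units^3


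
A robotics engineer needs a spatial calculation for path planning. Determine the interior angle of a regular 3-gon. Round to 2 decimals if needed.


Shape: regular triangle (3 sides)
Formula: interior angle = (n - 2) * 180 / n
(n - 2) = 1
(n - 2) * 180 = 180
angle = 180 / 3
angle = 60
60 degrees


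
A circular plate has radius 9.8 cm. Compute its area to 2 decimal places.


Shape: circle
Radius r = 9.8 cm
Formula: A = pi * r^2
r^2 = 9.8^2 = 96.04
A = pi * 96.04
A = 301.72
301.72 cm^2


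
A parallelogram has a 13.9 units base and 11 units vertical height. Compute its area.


Shape: parallelogram
Base b = 13.9 units, Height h = 11 units
Formula: A = b * h
A = 13.9 * 11
A = 152.9
152.9 units^2


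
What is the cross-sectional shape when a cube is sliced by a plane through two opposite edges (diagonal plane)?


Solid: cube
Cutting plane: through two opposite edges (diagonal plane)
Visualize the intersection of the plane with the solid's surface.
The boundary of the cut region is a rectangle.
rectangle


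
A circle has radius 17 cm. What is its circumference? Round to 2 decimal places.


Shape: circle
Radius r = 17 cm
Formula: C = 2 * pi * r
C = 2 * pi * 17
C = 34 * pi
C = 106.81
106.81 cm


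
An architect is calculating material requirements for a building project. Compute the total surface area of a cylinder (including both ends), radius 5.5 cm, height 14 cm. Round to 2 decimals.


Shape: closed cylinder
Radius r = 5.5 cm, Height h = 14 cm
Formula: SA = 2*pi*r^2 + 2*pi*r*h = 2*pi*r*(r + h)
r + h = 19.5
2 * r * (r + h) = 2 * 5.5 * 19.5 = 214.5
SA = 214.5 * pi
SA = 673.87
673.87 cm^2


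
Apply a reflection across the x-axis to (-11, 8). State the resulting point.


Transformation: reflection
Original point: (-11, 8)
Rule for reflection over the x-axis: (x, y) -> (x, -y)
Apply: (-11, 8) -> (-11, -8)
(-11, -8)


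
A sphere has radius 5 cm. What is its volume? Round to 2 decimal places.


Shape: sphere
Radius r = 5 cm
Formula: V = (4/3) * pi * r^3
r^3 = 125
(4/3) * 125 = 166.666667
V = 166.666667 * pi
V = 523.6
523.6 cm^3


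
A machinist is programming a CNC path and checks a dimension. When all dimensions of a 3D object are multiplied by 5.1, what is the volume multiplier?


Linear scale factor k = 5.1
Rule: under a linear scaling by k, volumes scale by k^3.
k^3 = 5.1 * 5.1 * 5.1
k^3 = 26.01 * 5.1
k^3 = 132.651
Volume scales by a factor of 132.651.
132.651 (dimensionless)


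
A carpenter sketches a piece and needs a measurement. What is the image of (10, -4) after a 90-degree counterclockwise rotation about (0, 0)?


Transformation: rotation about the origin
Original point: (10, -4)
Rule for 90 deg counterclockwise: (x, y) -> (-y, x)
Apply: (10, -4) -> (4, 10)
(4, 10)


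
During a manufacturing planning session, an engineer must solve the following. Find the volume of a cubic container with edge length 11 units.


Shape: cube
Side s = 11 units
Formula: V = s^3
V = 11 * 11 * 11
V = 121 * 11
V = 1331
1331 units^3


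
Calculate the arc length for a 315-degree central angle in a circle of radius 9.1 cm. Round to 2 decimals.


Shape: circular arc
Radius r = 9.1 cm, Angle = 315 degrees
Formula: L = (angle/360) * 2 * pi * r
2 * pi * r = 18.2 * pi
L = (315/360) * 18.2 * pi
L = 15.925 * pi
L = 50.03
50.03 cm


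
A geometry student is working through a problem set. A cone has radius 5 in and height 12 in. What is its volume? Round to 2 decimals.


Shape: cone
Radius r = 5 in, Height h = 12 in
Formula: V = (1/3) * pi * r^2 * h
r^2 = 25
pi * r^2 * h = pi * 25 * 12 = 300 * pi
V = 300 * pi / 3
V = 314.16
314.16 in^3


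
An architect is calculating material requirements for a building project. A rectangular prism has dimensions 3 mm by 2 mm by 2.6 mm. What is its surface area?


Shape: rectangular prism
l = 3 mm, w = 2 mm, h = 2.6 mm
Formula: SA = 2(lw + lh + wh)
lw = 6, lh = 7.8, wh = 5.2
lw + lh + wh = 19
SA = 2 * 19
SA = 38
38 mm^2


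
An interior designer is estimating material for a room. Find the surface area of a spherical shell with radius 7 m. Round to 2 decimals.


Shape: sphere
Radius r = 7 m
Formula: SA = 4 * pi * r^2
r^2 = 49
SA = 4 * pi * 49
SA = 196 * pi
SA = 615.75
615.75 m^2


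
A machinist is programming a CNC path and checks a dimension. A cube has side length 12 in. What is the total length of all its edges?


Shape: cube
Side s = 12 in
A cube has 12 edges, all equal.
Formula: total edge length = 12 * s
Total = 12 * 12
Total = 144
144 in


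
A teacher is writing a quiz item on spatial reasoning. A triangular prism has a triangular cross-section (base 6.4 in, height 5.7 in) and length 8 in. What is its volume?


Shape: triangular prism
Triangle base = 6.4 in, triangle height = 5.7 in, prism length L = 8 in
Formula: V = (1/2 * b * h_tri) * L
Cross-section area = 0.5 * 6.4 * 5.7 = 18.24
V = 18.24 * 8
V = 145.92
145.92 in^3


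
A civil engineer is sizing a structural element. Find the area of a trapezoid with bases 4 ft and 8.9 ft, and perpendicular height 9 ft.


Shape: trapezoid
Parallel sides a = 4 ft, b = 8.9 ft; Height h = 9 ft
Formula: A = (a + b) * h / 2
a + b = 4 + 8.9 = 12.9
A = 12.9 * 9 / 2
A = 116.1 / 2
A = 58.05
58.05 ft^2


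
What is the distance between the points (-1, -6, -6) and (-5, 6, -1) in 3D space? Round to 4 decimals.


3D distance between two points
P1 = (-1, -6, -6), P2 = (-5, 6, -1)
Formula: d = sqrt((x2-x1)^2 + (y2-y1)^2 + (z2-z1)^2)
dx = -5 - -1 = -4
dy = 6 - -6 = 12
dz = -1 - -6 = 5
dx^2 + dy^2 + dz^2 = 16 + 144 + 25 = 185
d = sqrt(185)
d = 13.6015
13.6015 units


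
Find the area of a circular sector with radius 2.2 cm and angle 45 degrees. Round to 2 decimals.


Shape: circular sector
Radius r = 2.2 cm, Angle = 45 degrees
Formula: A = (angle/360) * pi * r^2
r^2 = 4.84
Fraction of circle = 45/360
A = (45/360) * pi * 4.84
A = 0.605 * pi
A = 1.9
1.9 cm^2


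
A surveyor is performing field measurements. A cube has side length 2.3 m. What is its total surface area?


Shape: cube
Side s = 2.3 m
A cube has 6 square faces.
Formula: SA = 6 * s^2
s^2 = 5.29
SA = 6 * 5.29
SA = 31.74
31.74 m^2


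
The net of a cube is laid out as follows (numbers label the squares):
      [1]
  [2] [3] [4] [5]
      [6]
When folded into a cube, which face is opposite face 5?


Net: cross layout. Take square 3 as the base (bottom).
Fold the four squares in the horizontal row up around 3: 2 -> left, 4 -> right, 5 wraps to the top.
Fold 1 and 6 up from 3: 1 -> back, 6 -> front.
Opposite pairs are therefore: (1, 6), (2, 4), (3, 5).
Face 5 is opposite face 3.
face 3


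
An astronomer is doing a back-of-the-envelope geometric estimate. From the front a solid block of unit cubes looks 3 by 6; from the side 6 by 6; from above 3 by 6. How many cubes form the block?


Orthographic views of a solid rectangular block:
Front view 3 x 6 -> length = 3, height = 6
Side view 6 x 6 -> width = 6, height = 6 (consistent)
Top view 3 x 6 -> confirms length = 3, width = 6
The block is 3 x 6 x 6.
Total unit cubes = 3 * 6 * 6 = 108
108 unit cubes


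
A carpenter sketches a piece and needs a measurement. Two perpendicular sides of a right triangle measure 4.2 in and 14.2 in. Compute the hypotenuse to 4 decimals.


Shape: right triangle
Legs a = 4.2 in, b = 14.2 in
Formula: c = sqrt(a^2 + b^2)
a^2 = 17.64, b^2 = 201.64
a^2 + b^2 = 219.28
c = sqrt(219.28)
c = 14.8081
14.8081 in


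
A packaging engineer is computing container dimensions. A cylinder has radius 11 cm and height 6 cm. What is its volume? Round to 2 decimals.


Shape: cylinder
Radius r = 11 cm, Height h = 6 cm
Formula: V = pi * r^2 * h
r^2 = 121
V = pi * 121 * 6
V = 726 * pi
V = 2280.8
2280.8 cm^3


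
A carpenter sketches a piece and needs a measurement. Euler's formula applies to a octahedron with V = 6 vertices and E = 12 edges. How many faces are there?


Polyhedron: octahedron
Euler's formula for convex polyhedra: V - E + F = 2
Given: V = 6 vertices and E = 12 edges
Solve for F:
F = 2 + E - V = 2 + 12 - 6 = 8
8 faces


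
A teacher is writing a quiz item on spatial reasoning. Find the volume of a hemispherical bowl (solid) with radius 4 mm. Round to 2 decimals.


Shape: hemisphere (half of a sphere)
Radius r = 4 mm
Formula: V = (1/2) * (4/3) * pi * r^3 = (2/3) * pi * r^3
r^3 = 64
(2/3) * 64 = 42.666667
V = 42.666667 * pi
V = 134.04
134.04 mm^3


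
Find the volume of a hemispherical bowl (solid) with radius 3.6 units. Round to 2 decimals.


Shape: hemisphere (half of a sphere)
Radius r = 3.6 units
Formula: V = (1/2) * (4/3) * pi * r^3 = (2/3) * pi * r^3
r^3 = 46.656
(2/3) * 46.656 = 31.104
V = 31.104 * pi
V = 97.72
97.72 units^3


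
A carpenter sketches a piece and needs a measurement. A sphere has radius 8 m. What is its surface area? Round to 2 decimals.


Shape: sphere
Radius r = 8 m
Formula: SA = 4 * pi * r^2
r^2 = 64
SA = 4 * pi * 64
SA = 256 * pi
SA = 804.25
804.25 m^2


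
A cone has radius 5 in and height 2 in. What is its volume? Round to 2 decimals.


Shape: cone
Radius r = 5 in, Height h = 2 in
Formula: V = (1/3) * pi * r^2 * h
r^2 = 25
pi * r^2 * h = pi * 25 * 2 = 50 * pi
V = 50 * pi / 3
V = 52.36
52.36 in^3


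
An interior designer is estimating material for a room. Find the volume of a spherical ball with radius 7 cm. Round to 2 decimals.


Shape: sphere
Radius r = 7 cm
Formula: V = (4/3) * pi * r^3
r^3 = 343
(4/3) * 343 = 457.333333
V = 457.333333 * pi
V = 1436.76
1436.76 cm^3


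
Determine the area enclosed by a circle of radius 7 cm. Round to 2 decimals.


Shape: circle
Radius r = 7 cm
Formula: A = pi * r^2
r^2 = 7^2 = 49
A = pi * 49
A = 153.94
153.94 cm^2


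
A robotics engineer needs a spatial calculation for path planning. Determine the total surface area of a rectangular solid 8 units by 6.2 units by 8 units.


Shape: rectangular prism
l = 8 units, w = 6.2 units, h = 8 units
Formula: SA = 2(lw + lh + wh)
lw = 49.6, lh = 64, wh = 49.6
lw + lh + wh = 163.2
SA = 2 * 163.2
SA = 326.4
326.4 units^2


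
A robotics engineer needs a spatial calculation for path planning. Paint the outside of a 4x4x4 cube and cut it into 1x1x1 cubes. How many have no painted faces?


Large cube: 4 x 4 x 4, cut into unit cubes.
n = 4, so n - 2 = 2
Unpainted cubes form the interior (n - 2)^3 block.
(n - 2)^3 = 2^3 = 8
8 unit cubes


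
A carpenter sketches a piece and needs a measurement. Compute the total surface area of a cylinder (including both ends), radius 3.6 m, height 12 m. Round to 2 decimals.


Shape: closed cylinder
Radius r = 3.6 m, Height h = 12 m
Formula: SA = 2*pi*r^2 + 2*pi*r*h = 2*pi*r*(r + h)
r + h = 15.6
2 * r * (r + h) = 2 * 3.6 * 15.6 = 112.32
SA = 112.32 * pi
SA = 352.86
352.86 m^2


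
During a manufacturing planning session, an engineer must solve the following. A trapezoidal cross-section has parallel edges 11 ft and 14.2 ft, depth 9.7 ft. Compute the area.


Shape: trapezoid
Parallel sides a = 11 ft, b = 14.2 ft; Height h = 9.7 ft
Formula: A = (a + b) * h / 2
a + b = 11 + 14.2 = 25.2
A = 25.2 * 9.7 / 2
A = 244.44 / 2
A = 122.22
122.22 ft^2


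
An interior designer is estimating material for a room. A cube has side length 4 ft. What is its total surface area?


Shape: cube
Side s = 4 ft
A cube has 6 square faces.
Formula: SA = 6 * s^2
s^2 = 16
SA = 6 * 16
SA = 96
96 ft^2


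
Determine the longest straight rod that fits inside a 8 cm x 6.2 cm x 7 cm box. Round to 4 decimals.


Shape: rectangular box (space diagonal)
l = 8 cm, w = 6.2 cm, h = 7 cm
Visualize: the diagonal of the base, then a right triangle with that diagonal and the height.
Formula: d = sqrt(l^2 + w^2 + h^2)
l^2 + w^2 + h^2 = 64 + 38.44 + 49 = 151.44
d = sqrt(151.44)
d = 12.3061
12.3061 cm


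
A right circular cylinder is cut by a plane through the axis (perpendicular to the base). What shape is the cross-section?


Solid: right circular cylinder
Cutting plane: through the axis (perpendicular to the base)
Visualize the intersection of the plane with the solid's surface.
The boundary of the cut region is a rectangle.
rectangle


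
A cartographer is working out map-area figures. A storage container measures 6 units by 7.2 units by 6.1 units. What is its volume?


Shape: rectangular prism
l = 6 units, w = 7.2 units, h = 6.1 units
Formula: V = l * w * h
V = 6 * 7.2 * 6.1
V = 43.2 * 6.1
V = 263.52
263.52 units^3


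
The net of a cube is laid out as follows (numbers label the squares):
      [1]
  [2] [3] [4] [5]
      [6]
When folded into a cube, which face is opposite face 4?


Net: cross layout. Take square 3 as the base (bottom).
Fold the four squares in the horizontal row up around 3: 2 -> left, 4 -> right, 5 wraps to the top.
Fold 1 and 6 up from 3: 1 -> back, 6 -> front.
Opposite pairs are therefore: (1, 6), (2, 4), (3, 5).
Face 4 is opposite face 2.
face 2


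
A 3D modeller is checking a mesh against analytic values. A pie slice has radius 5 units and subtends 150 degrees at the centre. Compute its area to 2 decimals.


Shape: circular sector
Radius r = 5 units, Angle = 150 degrees
Formula: A = (angle/360) * pi * r^2
r^2 = 25
Fraction of circle = 150/360
A = (150/360) * pi * 25
A = 10.416667 * pi
A = 32.72
32.72 units^2


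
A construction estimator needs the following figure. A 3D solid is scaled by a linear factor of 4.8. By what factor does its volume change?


Linear scale factor k = 4.8
Rule: under a linear scaling by k, volumes scale by k^3.
k^3 = 4.8 * 4.8 * 4.8
k^3 = 23.04 * 4.8
k^3 = 110.592
Volume scales by a factor of 110.592.
110.592 (dimensionless)


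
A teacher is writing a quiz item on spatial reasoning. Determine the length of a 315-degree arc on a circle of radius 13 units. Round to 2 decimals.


Shape: circular arc
Radius r = 13 units, Angle = 315 degrees
Formula: L = (angle/360) * 2 * pi * r
2 * pi * r = 26 * pi
L = (315/360) * 26 * pi
L = 22.75 * pi
L = 71.47
71.47 units


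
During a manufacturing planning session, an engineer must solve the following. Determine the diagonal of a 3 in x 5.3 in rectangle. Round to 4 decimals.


Shape: rectangle (diagonal via Pythagoras)
Sides: 3 in and 5.3 in
Formula: d = sqrt(l^2 + w^2)
l^2 = 9, w^2 = 28.09
l^2 + w^2 = 37.09
d = sqrt(37.09)
d = 6.0902
6.0902 in


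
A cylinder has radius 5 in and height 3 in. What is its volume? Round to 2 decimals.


Shape: cylinder
Radius r = 5 in, Height h = 3 in
Formula: V = pi * r^2 * h
r^2 = 25
V = pi * 25 * 3
V = 75 * pi
V = 235.62
235.62 in^3


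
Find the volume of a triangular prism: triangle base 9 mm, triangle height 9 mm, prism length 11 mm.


Shape: triangular prism
Triangle base = 9 mm, triangle height = 9 mm, prism length L = 11 mm
Formula: V = (1/2 * b * h_tri) * L
Cross-section area = 0.5 * 9 * 9 = 40.5
V = 40.5 * 11
V = 445.5
445.5 mm^3


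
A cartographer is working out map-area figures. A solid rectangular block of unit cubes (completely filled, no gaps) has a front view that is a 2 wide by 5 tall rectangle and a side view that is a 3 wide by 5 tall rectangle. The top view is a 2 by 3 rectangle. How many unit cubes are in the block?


Orthographic views of a solid rectangular block:
Front view 2 x 5 -> length = 2, height = 5
Side view 3 x 5 -> width = 3, height = 5 (consistent)
Top view 2 x 3 -> confirms length = 2, width = 3
The block is 2 x 3 x 5.
Total unit cubes = 2 * 3 * 5 = 30
30 unit cubes


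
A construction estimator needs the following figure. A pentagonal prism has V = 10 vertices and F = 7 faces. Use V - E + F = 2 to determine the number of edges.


Polyhedron: pentagonal prism
Euler's formula for convex polyhedra: V - E + F = 2
Given: V = 10 vertices and F = 7 faces
Solve for E:
E = V + F - 2 = 10 + 7 - 2 = 15
15 edges


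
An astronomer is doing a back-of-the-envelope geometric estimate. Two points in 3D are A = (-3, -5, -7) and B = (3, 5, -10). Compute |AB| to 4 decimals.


3D distance between two points
P1 = (-3, -5, -7), P2 = (3, 5, -10)
Formula: d = sqrt((x2-x1)^2 + (y2-y1)^2 + (z2-z1)^2)
dx = 3 - -3 = 6
dy = 5 - -5 = 10
dz = -10 - -7 = -3
dx^2 + dy^2 + dz^2 = 36 + 100 + 9 = 145
d = sqrt(145)
d = 12.0416
12.0416 units


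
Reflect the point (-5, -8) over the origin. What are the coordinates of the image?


Transformation: reflection
Original point: (-5, -8)
Rule for reflection through the origin: (x, y) -> (-x, -y)
Apply: (-5, -8) -> (5, 8)
(5, 8)


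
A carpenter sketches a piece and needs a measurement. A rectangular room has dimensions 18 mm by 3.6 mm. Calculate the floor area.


Shape: rectangle
Length l = 18 mm, Width w = 3.6 mm
Formula: A = l * w
A = 18 * 3.6
A = 64.8
64.8 mm^2


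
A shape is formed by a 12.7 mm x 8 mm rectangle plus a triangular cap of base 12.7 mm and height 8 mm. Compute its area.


Composite shape: rectangle + triangle
Rectangle area = 12.7 * 8 = 101.6
Triangle area = 0.5 * 12.7 * 8 = 50.8
Total = 101.6 + 50.8
Total = 152.4
152.4 mm^2


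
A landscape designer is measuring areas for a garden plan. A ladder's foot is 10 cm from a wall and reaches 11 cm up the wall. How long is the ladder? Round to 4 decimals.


Shape: right triangle
Legs a = 10 cm, b = 11 cm
Formula: c = sqrt(a^2 + b^2)
a^2 = 100, b^2 = 121
a^2 + b^2 = 221
c = sqrt(221)
c = 14.8661
14.8661 cm


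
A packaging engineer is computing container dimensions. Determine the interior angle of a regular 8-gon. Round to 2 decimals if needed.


Shape: regular octagon (8 sides)
Formula: interior angle = (n - 2) * 180 / n
(n - 2) = 6
(n - 2) * 180 = 1080
angle = 1080 / 8
angle = 135
135 degrees


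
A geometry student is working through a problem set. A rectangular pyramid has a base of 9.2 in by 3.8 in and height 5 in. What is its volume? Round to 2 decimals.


Shape: rectangular pyramid
Base: 9.2 in x 3.8 in, Height h = 5 in
Formula: V = (1/3) * base_area * h
base_area = 9.2 * 3.8 = 34.96
base_area * h = 34.96 * 5 = 174.8
V = 174.8 / 3
V = 58.27
58.27 in^3


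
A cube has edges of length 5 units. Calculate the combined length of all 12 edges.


Shape: cube
Side s = 5 units
A cube has 12 edges, all equal.
Formula: total edge length = 12 * s
Total = 12 * 5
Total = 60
60 units


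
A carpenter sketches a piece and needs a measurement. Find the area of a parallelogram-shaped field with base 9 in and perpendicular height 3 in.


Shape: parallelogram
Base b = 9 in, Height h = 3 in
Formula: A = b * h
A = 9 * 3
A = 27
27 in^2


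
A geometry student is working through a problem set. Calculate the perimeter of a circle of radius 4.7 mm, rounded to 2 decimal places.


Shape: circle
Radius r = 4.7 mm
Formula: C = 2 * pi * r
C = 2 * pi * 4.7
C = 9.4 * pi
C = 29.53
29.53 mm


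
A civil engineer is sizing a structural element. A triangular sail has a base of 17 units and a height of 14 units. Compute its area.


Shape: triangle
Base b = 17 units, Height h = 14 units
Formula: A = (1/2) * b * h
A = 0.5 * 17 * 14
A = 0.5 * 238
A = 119
119 units^2
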